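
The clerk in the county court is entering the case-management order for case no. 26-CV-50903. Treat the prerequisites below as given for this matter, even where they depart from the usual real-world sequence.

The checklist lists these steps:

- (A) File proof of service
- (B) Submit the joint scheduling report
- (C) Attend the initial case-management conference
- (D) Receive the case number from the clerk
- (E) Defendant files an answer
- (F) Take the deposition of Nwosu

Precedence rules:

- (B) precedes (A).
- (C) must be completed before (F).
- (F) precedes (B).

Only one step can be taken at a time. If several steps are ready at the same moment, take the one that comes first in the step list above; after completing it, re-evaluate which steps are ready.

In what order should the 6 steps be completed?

(C) (D) (E) (F) (B) (A)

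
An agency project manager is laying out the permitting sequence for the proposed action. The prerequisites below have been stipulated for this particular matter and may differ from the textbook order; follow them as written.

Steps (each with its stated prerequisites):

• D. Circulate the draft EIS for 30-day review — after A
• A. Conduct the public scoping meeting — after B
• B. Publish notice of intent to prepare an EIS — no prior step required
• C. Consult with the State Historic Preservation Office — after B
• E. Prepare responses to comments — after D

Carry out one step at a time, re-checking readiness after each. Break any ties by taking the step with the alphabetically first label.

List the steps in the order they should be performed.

B, A, C, D, E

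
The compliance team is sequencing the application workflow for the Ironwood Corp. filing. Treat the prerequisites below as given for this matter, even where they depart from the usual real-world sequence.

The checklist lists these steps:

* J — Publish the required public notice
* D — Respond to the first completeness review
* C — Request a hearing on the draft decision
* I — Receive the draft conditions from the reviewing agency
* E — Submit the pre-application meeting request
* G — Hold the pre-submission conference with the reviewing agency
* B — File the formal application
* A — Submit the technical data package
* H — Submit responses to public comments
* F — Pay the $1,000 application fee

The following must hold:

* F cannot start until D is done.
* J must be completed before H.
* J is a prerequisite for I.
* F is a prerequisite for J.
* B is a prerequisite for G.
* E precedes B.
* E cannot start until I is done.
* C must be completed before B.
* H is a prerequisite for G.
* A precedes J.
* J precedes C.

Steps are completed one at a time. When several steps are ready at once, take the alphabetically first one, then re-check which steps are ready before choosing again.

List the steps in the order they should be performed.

A, D, F, J, C, H, I, E, B, G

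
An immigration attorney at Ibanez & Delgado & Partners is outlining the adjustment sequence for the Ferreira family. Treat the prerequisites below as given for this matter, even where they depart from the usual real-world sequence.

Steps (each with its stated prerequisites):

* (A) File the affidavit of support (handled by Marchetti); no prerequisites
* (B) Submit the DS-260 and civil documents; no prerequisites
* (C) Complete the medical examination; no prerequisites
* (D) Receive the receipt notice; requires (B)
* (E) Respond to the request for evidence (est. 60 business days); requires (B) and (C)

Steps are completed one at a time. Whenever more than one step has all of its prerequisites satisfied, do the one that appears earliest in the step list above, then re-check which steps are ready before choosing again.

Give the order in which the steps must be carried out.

(A), (B) and (C) have no prerequisites; (A) is listed earlier, so (A) is first.
Ready: (B) and (C). (B) is listed earlier → (B).
(C) and (D) are both available; (C) is listed earlier → (C).
(E) now also ready, so the ready set is {(D), (E)}; (D) is listed earlier → (D).
(E) needed (B) and (C), now all done → (E).

(A), (B), (C), (D), (E)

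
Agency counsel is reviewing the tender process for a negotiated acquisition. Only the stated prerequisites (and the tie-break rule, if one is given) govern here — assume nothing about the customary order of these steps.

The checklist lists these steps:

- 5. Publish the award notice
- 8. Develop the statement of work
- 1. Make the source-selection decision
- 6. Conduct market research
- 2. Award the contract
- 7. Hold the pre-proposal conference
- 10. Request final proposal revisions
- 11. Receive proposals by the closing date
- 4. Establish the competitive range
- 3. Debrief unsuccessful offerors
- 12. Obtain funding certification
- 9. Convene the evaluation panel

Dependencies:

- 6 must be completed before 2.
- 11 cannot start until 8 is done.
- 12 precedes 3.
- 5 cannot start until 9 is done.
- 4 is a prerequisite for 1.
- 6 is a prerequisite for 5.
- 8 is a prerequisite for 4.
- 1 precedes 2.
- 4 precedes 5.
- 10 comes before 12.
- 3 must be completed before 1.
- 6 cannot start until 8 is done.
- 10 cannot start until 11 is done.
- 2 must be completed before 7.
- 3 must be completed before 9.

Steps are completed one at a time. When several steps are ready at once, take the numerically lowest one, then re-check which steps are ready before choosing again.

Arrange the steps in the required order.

8 → 4 → 6 → 11 → 10 → 12 → 3 → 1 → 2 → 7 → 9 → 5

Only 8 has no prerequisites, so it is first.
Now 4, 6 and 11 have their prerequisites met. 4 has the earlier label, so 4 next.
Now 6 and 11 have their prerequisites met. 6 has the earlier label, so 6 next.
That leaves 11 as the only ready step → 11.
10 is the only step now ready → 10.
12 needed 10, now all done → 12.
That leaves 3 as the only ready step → 3.
Now 1 and 9 have their prerequisites met. 1 has the earlier label, so 1 next.
2 now also ready, so the ready set is {2, 9}; 2 has the earlier label → 2.
7 now also ready, so the ready set is {7, 9}; 7 has the earlier label → 7.
9 is the only step now ready → 9.
5 needed 4, 6 and 9, now all done → 5.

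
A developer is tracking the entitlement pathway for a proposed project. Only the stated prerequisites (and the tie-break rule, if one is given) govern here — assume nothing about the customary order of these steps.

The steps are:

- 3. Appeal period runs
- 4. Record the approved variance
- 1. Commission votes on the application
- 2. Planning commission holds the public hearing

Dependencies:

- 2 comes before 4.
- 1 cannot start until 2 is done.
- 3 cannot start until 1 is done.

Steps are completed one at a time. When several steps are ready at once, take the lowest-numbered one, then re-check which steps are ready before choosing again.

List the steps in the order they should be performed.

2 has no prerequisites → 2 first.
Now 1 and 4 have their prerequisites met. 1 has the earlier label, so 1 next.
3 now also ready, so the ready set is {3, 4}; 3 has the earlier label → 3.
4 is the only step now ready → 4.

2 → 1 → 3 → 4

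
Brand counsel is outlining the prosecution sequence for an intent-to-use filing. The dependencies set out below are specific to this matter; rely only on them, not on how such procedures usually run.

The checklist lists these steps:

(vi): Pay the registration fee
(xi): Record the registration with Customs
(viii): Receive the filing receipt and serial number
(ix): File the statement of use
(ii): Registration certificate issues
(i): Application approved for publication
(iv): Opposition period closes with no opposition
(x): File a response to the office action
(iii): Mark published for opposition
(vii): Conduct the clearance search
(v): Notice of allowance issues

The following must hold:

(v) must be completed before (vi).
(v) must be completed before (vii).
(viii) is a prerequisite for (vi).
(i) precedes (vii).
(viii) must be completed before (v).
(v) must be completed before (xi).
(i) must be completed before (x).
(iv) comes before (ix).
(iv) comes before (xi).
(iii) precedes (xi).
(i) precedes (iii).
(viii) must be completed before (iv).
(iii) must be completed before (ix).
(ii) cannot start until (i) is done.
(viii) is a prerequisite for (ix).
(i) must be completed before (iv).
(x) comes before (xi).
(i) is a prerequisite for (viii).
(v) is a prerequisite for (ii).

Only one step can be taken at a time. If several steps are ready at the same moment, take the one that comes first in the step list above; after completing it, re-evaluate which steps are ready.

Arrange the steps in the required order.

Only (i) has no prerequisites, so it is first.
Ready: (viii), (x) and (iii). (viii) is listed earlier → (viii).
Ready: (iv), (x), (iii) and (v). (iv) is listed earlier → (iv).
Ready: (x), (iii) and (v). (x) is listed earlier → (x).
Now (iii) and (v) have their prerequisites met. (iii) is listed earlier, so (iii) next.
(ix) now also ready, so the ready set is {(ix), (v)}; (ix) is listed earlier → (ix).
That leaves (v) as the only ready step → (v).
(vi), (xi), (ii) and (vii) are all available; (vi) is listed earlier → (vi).
Now (xi), (ii) and (vii) have their prerequisites met. (xi) is listed earlier, so (xi) next.
Now (ii) and (vii) have their prerequisites met. (ii) is listed earlier, so (ii) next.
(vii) is the only step now ready → (vii).

(i), (viii), (iv), (x), (iii), (ix), (v), (vi), (xi), (ii), (vii)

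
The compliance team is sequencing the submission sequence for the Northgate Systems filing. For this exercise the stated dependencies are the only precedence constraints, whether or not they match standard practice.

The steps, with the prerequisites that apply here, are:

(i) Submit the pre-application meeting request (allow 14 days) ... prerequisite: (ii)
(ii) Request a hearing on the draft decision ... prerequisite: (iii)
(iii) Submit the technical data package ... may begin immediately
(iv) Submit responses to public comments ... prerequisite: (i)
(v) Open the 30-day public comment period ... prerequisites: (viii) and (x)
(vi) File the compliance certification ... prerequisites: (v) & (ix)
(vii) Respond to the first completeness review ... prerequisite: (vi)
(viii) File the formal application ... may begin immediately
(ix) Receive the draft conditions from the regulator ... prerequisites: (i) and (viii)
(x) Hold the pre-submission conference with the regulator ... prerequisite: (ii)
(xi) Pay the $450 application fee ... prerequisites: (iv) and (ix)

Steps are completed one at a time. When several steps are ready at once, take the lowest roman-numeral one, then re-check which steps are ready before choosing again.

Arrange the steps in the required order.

(iii) and (viii) have no prerequisites; (iii) has the earlier label, so (iii) is first.
(ii) now also ready, so the ready set is {(ii), (viii)}; (ii) has the earlier label → (ii).
Now (i), (viii) and (x) have their prerequisites met. (i) has the earlier label, so (i) next.
Now (iv), (viii) and (x) have their prerequisites met. (iv) has the earlier label, so (iv) next.
Ready: (viii) and (x). (viii) has the earlier label → (viii).
(ix) and (x) are both available; (ix) has the earlier label → (ix).
(xi) now also ready, so the ready set is {(x), (xi)}; (x) has the earlier label → (x).
(v) now also ready, so the ready set is {(v), (xi)}; (v) has the earlier label → (v).
Now (vi) and (xi) have their prerequisites met. (vi) has the earlier label, so (vi) next.
(vii) and (xi) are both available; (vii) has the earlier label → (vii).
(xi) needed (iv) and (ix), now all done → (xi).

(iii), (ii), (i), (iv), (viii), (ix), (x), (v), (vi), (vii), (xi)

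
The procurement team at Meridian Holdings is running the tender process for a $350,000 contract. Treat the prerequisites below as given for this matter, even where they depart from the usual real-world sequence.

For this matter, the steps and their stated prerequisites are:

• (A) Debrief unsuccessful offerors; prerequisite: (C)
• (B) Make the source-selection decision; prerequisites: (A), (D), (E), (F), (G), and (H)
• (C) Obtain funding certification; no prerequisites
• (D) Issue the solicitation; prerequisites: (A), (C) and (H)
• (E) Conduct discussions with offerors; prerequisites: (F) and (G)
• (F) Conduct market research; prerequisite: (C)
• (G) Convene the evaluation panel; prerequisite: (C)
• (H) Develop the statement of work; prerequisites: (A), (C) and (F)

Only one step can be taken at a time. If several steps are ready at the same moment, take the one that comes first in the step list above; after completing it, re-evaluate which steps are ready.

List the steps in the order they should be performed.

(C) has no prerequisites → (C) first.
Now (A), (F) and (G) have their prerequisites met. (A) is listed earlier, so (A) next.
(F) and (G) are both available; (F) is listed earlier → (F).
Now (G) and (H) have their prerequisites met. (G) is listed earlier, so (G) next.
(E) now also ready, so the ready set is {(E), (H)}; (E) is listed earlier → (E).
(H) needed (A), (C) and (F), now all done → (H).
That leaves (D) as the only ready step → (D).
(B) needed (A), (D), (E), (F), (G) and (H), now all done → (B).

(C) → (A) → (F) → (G) → (E) → (H) → (D) → (B)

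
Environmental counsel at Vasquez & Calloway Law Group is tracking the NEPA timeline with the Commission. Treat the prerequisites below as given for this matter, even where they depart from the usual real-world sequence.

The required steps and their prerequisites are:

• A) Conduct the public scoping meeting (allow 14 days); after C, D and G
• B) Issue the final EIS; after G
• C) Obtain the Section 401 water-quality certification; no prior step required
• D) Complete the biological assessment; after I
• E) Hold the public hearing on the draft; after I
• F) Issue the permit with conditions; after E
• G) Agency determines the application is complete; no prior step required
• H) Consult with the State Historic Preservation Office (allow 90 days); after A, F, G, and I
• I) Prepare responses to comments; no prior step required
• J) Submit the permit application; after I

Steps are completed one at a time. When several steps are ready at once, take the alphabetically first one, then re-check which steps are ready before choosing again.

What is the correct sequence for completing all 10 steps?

C G B I D A E F H J

Nothing is required for C, G and I. C has the earlier label → C first.
Now G and I have their prerequisites met. G has the earlier label, so G next.
B now also ready, so the ready set is {B, I}; B has the earlier label → B.
I is the only step now ready → I.
Now D, E and J have their prerequisites met. D has the earlier label, so D next.
A now also ready, so the ready set is {A, E, J}; A has the earlier label → A.
Now E and J have their prerequisites met. E has the earlier label, so E next.
F now also ready, so the ready set is {F, J}; F has the earlier label → F.
H now also ready, so the ready set is {H, J}; H has the earlier label → H.
J needed I, now all done → J.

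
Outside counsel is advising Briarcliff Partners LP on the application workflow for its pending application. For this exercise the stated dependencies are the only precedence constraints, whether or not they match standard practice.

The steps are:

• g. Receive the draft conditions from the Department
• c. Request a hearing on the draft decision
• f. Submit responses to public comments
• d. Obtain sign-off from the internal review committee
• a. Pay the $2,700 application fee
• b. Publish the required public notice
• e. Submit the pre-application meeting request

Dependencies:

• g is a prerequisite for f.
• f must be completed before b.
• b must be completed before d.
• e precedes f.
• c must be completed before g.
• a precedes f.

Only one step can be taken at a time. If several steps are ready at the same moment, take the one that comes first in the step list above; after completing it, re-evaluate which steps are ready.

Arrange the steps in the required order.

c g a e f b d

Nothing is required for c, a and e. c is listed earlier → c first.
g now also ready, so the ready set is {g, a, e}; g is listed earlier → g.
Now a and e have their prerequisites met. a is listed earlier, so a next.
Next only e has its prerequisites met → e.
f needed g, a and e, now all done → f.
b needed f, now all done → b.
d needed b, now all done → d.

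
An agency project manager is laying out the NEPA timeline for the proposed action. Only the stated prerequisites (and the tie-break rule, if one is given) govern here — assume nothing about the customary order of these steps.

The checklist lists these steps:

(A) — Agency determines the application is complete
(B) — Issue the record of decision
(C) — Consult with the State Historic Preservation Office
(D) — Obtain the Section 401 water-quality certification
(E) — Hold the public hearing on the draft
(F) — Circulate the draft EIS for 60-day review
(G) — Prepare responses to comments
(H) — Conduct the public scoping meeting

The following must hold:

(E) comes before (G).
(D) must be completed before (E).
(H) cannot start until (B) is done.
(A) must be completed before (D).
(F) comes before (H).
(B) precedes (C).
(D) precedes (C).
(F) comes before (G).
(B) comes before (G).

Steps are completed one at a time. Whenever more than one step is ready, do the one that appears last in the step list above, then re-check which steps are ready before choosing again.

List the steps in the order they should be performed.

(F), (B) and (A) have no prerequisites; (F) is listed later, so (F) is first.
Now (B) and (A) have their prerequisites met. (B) is listed later, so (B) next.
(H) now also ready, so the ready set is {(H), (A)}; (H) is listed later → (H).
Next only (A) has its prerequisites met → (A).
That leaves (D) as the only ready step → (D).
Now (E) and (C) have their prerequisites met. (E) is listed later, so (E) next.
(G) now also ready, so the ready set is {(G), (C)}; (G) is listed later → (G).
(C) needed (D) and (B), now all done → (C).

(F), (B), (H), (A), (D), (E), (G), (C)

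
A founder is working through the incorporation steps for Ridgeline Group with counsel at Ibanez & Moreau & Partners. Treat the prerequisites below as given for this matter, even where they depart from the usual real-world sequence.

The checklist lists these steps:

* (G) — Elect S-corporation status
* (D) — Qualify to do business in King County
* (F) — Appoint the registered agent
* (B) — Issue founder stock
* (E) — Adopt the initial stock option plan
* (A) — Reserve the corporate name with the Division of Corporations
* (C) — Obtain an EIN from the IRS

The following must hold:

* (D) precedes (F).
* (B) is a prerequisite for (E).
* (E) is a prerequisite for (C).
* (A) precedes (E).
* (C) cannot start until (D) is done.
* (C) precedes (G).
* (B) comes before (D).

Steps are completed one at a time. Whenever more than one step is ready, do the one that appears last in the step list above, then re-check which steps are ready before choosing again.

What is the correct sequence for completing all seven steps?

(A) (B) (E) (D) (C) (F) (G)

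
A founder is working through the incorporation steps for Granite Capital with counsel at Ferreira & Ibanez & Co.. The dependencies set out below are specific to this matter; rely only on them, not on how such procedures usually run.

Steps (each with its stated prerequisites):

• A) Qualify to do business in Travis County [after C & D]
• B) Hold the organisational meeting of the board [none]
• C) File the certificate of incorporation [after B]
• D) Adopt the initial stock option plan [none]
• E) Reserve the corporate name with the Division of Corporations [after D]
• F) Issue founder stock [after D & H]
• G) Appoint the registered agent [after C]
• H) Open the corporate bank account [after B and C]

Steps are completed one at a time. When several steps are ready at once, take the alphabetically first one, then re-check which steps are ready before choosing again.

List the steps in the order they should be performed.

B → C → D → A → E → G → H → F

Nothing is required for B and D. B has the earlier label → B first.
Now C and D have their prerequisites met. C has the earlier label, so C next.
G and H now also ready, so the ready set is {D, G, H}; D has the earlier label → D.
A, E, G and H are all available; A has the earlier label → A.
Ready: E, G and H. E has the earlier label → E.
G and H are both available; G has the earlier label → G.
H needed B and C, now all done → H.
F needed D and H, now all done → F.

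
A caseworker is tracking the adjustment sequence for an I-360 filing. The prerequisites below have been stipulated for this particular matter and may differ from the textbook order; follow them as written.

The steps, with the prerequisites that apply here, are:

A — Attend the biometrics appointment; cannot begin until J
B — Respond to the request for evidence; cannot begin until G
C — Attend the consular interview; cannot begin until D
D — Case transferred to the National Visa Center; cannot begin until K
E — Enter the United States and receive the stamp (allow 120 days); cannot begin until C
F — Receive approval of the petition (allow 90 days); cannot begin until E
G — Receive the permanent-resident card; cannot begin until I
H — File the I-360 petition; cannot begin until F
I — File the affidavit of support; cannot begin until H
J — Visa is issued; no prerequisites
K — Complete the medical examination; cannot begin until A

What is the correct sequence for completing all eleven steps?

Only J has no prerequisites, so it is first.
That leaves A as the only ready step → A.
Next only K has its prerequisites met → K.
D needed K, now all done → D.
Next only C has its prerequisites met → C.
That leaves E as the only ready step → E.
That leaves F as the only ready step → F.
H needed F, now all done → H.
That leaves I as the only ready step → I.
That leaves G as the only ready step → G.
B is the only step now ready → B.

J → A → K → D → C → E → F → H → I → G → B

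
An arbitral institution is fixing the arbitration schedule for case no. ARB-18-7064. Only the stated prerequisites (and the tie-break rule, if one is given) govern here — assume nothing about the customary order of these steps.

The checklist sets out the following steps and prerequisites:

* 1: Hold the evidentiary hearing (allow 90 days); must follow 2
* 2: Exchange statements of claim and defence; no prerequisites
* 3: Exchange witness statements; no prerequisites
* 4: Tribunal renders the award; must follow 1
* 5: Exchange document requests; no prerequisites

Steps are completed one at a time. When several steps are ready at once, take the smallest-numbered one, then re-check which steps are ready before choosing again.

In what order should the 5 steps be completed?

2, 1, 3, 4, 5

2, 3 and 5 have no prerequisites; 2 has the earlier label, so 2 is first.
Now 1, 3 and 5 have their prerequisites met. 1 has the earlier label, so 1 next.
4 now also ready, so the ready set is {3, 4, 5}; 3 has the earlier label → 3.
4 and 5 are both available; 4 has the earlier label → 4.
Next only 5 has its prerequisites met → 5.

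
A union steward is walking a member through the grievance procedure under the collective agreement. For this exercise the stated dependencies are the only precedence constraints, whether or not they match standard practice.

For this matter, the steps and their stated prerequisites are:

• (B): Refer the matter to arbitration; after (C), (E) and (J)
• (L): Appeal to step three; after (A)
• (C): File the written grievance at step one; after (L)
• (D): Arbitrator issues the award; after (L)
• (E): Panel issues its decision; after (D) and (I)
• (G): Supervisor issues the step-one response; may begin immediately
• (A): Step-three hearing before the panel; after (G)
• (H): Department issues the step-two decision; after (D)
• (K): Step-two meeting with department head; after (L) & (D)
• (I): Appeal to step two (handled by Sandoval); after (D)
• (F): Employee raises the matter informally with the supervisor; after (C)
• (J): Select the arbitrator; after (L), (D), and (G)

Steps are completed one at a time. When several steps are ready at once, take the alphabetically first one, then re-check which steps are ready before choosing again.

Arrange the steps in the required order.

(G) is the only step with nothing outstanding, so it goes first.
(A) needed (G), now all done → (A).
(L) is the only step now ready → (L).
Ready: (C) and (D). (C) has the earlier label → (C).
(F) now also ready, so the ready set is {(D), (F)}; (D) has the earlier label → (D).
Ready: (F), (H), (I), (J) and (K). (F) has the earlier label → (F).
(H), (I), (J) and (K) are all available; (H) has the earlier label → (H).
Ready: (I), (J) and (K). (I) has the earlier label → (I).
Now (E), (J) and (K) have their prerequisites met. (E) has the earlier label, so (E) next.
Now (J) and (K) have their prerequisites met. (J) has the earlier label, so (J) next.
(B) now also ready, so the ready set is {(B), (K)}; (B) has the earlier label → (B).
Next only (K) has its prerequisites met → (K).

(G), (A), (L), (C), (D), (F), (H), (I), (E), (J), (B), (K)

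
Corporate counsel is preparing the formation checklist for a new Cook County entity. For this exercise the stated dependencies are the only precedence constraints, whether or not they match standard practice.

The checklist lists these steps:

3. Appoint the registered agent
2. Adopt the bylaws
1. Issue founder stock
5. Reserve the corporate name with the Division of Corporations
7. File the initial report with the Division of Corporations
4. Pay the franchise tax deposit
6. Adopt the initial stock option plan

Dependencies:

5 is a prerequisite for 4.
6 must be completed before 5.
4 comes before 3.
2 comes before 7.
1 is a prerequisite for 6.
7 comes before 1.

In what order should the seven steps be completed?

2 → 7 → 1 → 6 → 5 → 4 → 3

2 has no prerequisites → 2 first.
7 needed 2, now all done → 7.
1 needed 7, now all done → 1.
6 needed 1, now all done → 6.
Next only 5 has its prerequisites met → 5.
4 needed 5, now all done → 4.
3 needed 4, now all done → 3.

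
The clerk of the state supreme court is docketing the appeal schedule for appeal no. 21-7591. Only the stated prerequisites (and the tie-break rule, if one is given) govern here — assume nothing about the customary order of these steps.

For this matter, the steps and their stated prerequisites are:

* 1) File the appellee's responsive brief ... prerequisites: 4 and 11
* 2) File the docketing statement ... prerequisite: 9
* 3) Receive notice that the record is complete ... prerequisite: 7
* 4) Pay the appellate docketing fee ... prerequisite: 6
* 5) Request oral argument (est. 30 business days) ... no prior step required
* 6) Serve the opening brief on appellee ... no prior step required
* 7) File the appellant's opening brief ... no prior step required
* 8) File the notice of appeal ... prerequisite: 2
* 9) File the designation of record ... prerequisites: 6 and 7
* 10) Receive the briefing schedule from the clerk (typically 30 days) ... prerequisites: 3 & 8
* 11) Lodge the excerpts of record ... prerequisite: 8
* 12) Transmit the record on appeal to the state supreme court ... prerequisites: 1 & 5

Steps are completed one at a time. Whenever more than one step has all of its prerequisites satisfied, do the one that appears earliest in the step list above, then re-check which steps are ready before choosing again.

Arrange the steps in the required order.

5, 6, 4, 7, 3, 9, 2, 8, 10, 11, 1, 12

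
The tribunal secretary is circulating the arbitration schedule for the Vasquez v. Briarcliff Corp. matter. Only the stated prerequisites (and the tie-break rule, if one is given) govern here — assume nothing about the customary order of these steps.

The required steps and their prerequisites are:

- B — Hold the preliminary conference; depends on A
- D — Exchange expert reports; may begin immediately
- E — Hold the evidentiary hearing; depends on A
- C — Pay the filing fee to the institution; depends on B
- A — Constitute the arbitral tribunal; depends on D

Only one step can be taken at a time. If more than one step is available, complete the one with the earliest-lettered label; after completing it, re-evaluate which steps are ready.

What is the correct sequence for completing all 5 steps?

D has no prerequisites → D first.
A is the only step now ready → A.
Ready: B and E. B has the earlier label → B.
Now C and E have their prerequisites met. C has the earlier label, so C next.
That leaves E as the only ready step → E.

D → A → B → C → E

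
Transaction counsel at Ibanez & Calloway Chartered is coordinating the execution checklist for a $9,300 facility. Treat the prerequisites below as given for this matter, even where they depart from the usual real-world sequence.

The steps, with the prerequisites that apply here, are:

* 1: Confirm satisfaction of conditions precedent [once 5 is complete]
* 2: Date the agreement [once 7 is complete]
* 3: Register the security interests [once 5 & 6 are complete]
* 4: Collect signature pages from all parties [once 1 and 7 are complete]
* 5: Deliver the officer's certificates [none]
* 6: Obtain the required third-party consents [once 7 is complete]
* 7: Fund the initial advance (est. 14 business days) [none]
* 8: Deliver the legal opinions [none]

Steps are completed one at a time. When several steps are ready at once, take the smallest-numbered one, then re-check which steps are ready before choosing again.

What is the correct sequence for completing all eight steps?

5 → 1 → 7 → 2 → 4 → 6 → 3 → 8

Nothing is required for 5, 7 and 8. 5 has the earlier label → 5 first.
Now 1, 7 and 8 have their prerequisites met. 1 has the earlier label, so 1 next.
Now 7 and 8 have their prerequisites met. 7 has the earlier label, so 7 next.
2, 4, 6 and 8 are all available; 2 has the earlier label → 2.
Ready: 4, 6 and 8. 4 has the earlier label → 4.
Ready: 6 and 8. 6 has the earlier label → 6.
3 now also ready, so the ready set is {3, 8}; 3 has the earlier label → 3.
Next only 8 has its prerequisites met → 8.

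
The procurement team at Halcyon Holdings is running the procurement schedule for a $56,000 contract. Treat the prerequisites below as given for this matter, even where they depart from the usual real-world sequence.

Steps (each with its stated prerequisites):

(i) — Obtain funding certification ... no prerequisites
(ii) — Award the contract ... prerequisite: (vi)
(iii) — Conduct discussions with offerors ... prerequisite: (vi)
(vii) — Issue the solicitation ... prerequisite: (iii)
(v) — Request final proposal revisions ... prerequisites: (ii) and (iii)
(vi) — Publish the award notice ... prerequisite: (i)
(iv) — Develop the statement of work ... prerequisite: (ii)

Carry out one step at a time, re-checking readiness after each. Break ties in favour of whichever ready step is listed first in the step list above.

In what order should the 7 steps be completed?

(i) has no prerequisites → (i) first.
That leaves (vi) as the only ready step → (vi).
(ii) and (iii) are both available; (ii) is listed earlier → (ii).
Now (iii) and (iv) have their prerequisites met. (iii) is listed earlier, so (iii) next.
(vii) and (v) now also ready, so the ready set is {(vii), (v), (iv)}; (vii) is listed earlier → (vii).
Ready: (v) and (iv). (v) is listed earlier → (v).
That leaves (iv) as the only ready step → (iv).

(i), (vi), (ii), (iii), (vii), (v), (iv)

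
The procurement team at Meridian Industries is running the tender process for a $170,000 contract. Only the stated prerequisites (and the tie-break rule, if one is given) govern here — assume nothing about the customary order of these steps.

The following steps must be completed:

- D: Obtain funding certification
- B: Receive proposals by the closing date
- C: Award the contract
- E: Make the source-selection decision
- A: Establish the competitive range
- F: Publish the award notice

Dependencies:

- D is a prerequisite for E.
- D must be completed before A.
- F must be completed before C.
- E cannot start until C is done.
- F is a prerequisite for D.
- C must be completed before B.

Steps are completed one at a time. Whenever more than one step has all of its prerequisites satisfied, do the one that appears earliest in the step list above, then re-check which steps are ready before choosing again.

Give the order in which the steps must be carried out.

F, D, C, B, E, A

F has no prerequisites → F first.
D and C are both available; D is listed earlier → D.
Now C and A have their prerequisites met. C is listed earlier, so C next.
B, E and A are all available; B is listed earlier → B.
E and A are both available; E is listed earlier → E.
Next only A has its prerequisites met → A.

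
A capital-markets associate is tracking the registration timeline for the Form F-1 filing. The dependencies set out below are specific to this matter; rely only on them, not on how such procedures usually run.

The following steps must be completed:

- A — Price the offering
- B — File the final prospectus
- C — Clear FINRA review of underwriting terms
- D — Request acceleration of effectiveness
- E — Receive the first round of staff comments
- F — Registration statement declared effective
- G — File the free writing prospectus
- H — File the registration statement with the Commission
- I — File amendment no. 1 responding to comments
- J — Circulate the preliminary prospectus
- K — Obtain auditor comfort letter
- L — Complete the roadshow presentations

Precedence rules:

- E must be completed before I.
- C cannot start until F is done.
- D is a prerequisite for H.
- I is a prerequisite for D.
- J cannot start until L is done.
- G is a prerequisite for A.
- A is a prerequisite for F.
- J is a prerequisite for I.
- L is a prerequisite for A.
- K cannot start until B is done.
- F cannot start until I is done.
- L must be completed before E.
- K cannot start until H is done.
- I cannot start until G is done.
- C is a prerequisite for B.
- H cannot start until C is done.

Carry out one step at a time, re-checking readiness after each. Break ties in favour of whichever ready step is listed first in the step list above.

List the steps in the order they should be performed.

G, L, A, E, J, I, D, F, C, B, H, K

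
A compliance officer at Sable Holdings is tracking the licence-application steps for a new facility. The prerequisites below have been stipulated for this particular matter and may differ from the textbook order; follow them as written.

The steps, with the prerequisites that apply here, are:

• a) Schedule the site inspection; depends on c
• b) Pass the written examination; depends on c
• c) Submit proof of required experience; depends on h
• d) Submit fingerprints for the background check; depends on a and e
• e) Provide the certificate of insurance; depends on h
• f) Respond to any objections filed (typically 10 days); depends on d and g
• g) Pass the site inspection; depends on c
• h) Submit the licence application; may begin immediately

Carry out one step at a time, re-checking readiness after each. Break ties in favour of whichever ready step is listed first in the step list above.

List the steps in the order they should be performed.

h is the only step with nothing outstanding, so it goes first.
Ready: c and e. c is listed earlier → c.
a, b and g now also ready, so the ready set is {a, b, e, g}; a is listed earlier → a.
Now b, e and g have their prerequisites met. b is listed earlier, so b next.
Ready: e and g. e is listed earlier → e.
Ready: d and g. d is listed earlier → d.
g needed c, now all done → g.
f is the only step now ready → f.

h c a b e d g f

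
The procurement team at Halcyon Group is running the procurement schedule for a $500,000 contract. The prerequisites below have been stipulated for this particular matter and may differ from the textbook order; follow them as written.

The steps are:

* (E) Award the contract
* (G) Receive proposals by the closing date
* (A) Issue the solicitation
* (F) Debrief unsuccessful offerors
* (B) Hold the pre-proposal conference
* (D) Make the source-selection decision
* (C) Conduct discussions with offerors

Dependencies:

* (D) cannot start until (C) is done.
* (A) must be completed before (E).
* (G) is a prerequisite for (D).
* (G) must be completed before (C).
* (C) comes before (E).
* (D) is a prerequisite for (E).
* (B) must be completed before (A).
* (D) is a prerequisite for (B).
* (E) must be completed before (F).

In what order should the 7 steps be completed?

(G) is the only step with nothing outstanding, so it goes first.
Next only (C) has its prerequisites met → (C).
(D) is the only step now ready → (D).
(B) needed (D), now all done → (B).
(A) is the only step now ready → (A).
(E) needed (A), (D) and (C), now all done → (E).
Next only (F) has its prerequisites met → (F).

(G) (C) (D) (B) (A) (E) (F)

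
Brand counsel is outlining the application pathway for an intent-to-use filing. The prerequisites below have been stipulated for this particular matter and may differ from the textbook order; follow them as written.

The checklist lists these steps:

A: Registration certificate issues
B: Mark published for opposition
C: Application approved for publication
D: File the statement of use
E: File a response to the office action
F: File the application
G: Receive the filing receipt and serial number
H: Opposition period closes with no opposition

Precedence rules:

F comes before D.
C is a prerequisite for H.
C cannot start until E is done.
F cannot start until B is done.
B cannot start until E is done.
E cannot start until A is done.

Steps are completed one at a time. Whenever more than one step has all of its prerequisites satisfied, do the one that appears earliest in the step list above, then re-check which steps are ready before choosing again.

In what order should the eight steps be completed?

Nothing is required for A and G. A is listed earlier → A first.
E and G are both available; E is listed earlier → E.
Ready: B, C and G. B is listed earlier → B.
F now also ready, so the ready set is {C, F, G}; C is listed earlier → C.
H now also ready, so the ready set is {F, G, H}; F is listed earlier → F.
D, G and H are all available; D is listed earlier → D.
G and H are both available; G is listed earlier → G.
H needed C, now all done → H.

A, E, B, C, F, D, G, H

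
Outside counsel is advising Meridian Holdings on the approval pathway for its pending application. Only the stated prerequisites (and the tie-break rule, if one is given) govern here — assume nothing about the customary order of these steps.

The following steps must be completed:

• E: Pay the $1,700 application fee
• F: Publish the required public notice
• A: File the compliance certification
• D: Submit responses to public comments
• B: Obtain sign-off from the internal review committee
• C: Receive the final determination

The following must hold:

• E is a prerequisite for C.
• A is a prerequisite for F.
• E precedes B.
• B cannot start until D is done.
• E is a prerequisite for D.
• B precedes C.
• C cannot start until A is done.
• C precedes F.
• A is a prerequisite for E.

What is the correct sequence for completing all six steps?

Only A has no prerequisites, so it is first.
Next only E has its prerequisites met → E.
D needed E, now all done → D.
B is the only step now ready → B.
C needed E, A and B, now all done → C.
F is the only step now ready → F.

A, E, D, B, C, F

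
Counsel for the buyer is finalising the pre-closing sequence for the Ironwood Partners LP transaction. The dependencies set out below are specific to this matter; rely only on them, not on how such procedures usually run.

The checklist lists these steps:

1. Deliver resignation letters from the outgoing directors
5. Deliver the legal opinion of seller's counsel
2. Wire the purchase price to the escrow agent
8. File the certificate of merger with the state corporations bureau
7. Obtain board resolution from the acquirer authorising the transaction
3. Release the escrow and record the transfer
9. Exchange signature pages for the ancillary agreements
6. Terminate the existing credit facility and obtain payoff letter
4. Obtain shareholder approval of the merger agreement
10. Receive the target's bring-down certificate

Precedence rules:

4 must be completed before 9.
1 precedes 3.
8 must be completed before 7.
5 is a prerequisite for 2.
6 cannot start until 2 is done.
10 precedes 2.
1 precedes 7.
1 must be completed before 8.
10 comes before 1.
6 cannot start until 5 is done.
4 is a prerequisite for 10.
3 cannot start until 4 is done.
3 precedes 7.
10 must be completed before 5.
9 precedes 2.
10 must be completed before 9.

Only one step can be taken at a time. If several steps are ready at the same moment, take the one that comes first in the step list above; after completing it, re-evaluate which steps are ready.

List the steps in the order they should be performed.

4 10 1 5 8 3 7 9 2 6

4 has no prerequisites → 4 first.
10 needed 4, now all done → 10.
Ready: 1, 5 and 9. 1 is listed earlier → 1.
8 and 3 now also ready, so the ready set is {5, 8, 3, 9}; 5 is listed earlier → 5.
Now 8, 3 and 9 have their prerequisites met. 8 is listed earlier, so 8 next.
3 and 9 are both available; 3 is listed earlier → 3.
7 now also ready, so the ready set is {7, 9}; 7 is listed earlier → 7.
9 needed 4 and 10, now all done → 9.
2 needed 5, 9 and 10, now all done → 2.
Next only 6 has its prerequisites met → 6.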